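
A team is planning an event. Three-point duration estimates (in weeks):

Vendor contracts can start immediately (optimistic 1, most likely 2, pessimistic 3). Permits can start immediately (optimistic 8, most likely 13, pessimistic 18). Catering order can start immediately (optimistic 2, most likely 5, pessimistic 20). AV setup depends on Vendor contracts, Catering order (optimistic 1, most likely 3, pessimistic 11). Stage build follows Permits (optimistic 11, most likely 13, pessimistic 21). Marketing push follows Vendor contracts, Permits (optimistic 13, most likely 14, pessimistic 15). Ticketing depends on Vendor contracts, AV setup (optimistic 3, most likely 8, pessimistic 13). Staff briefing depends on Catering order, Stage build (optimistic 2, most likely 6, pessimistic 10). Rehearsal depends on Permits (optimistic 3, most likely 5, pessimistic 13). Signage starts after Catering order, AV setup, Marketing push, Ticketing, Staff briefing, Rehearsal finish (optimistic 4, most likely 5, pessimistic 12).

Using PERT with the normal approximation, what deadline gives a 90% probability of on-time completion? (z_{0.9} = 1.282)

42.9 weeks

te_Vendor contracts = (1 + 4·2 + 3)/6 = 12/6 = 2; σ²_Vendor contracts = ((3−1)/6)² = 0.111
te_Permits = (8 + 4·13 + 18)/6 = 78/6 = 13; σ²_Permits = ((18−8)/6)² = 2.778
te_Catering order = (2 + 4·5 + 20)/6 = 42/6 = 7; σ²_Catering order = ((20−2)/6)² = 9.000
te_AV setup = (1 + 4·3 + 11)/6 = 24/6 = 4; σ²_AV setup = ((11−1)/6)² = 2.778
te_Stage build = (11 + 4·13 + 21)/6 = 84/6 = 14; σ²_Stage build = ((21−11)/6)² = 2.778
te_Marketing push = (13 + 4·14 + 15)/6 = 84/6 = 14; σ²_Marketing push = ((15−13)/6)² = 0.111
te_Ticketing = (3 + 4·8 + 13)/6 = 48/6 = 8; σ²_Ticketing = ((13−3)/6)² = 2.778
te_Staff briefing = (2 + 4·6 + 10)/6 = 36/6 = 6; σ²_Staff briefing = ((10−2)/6)² = 1.778
te_Rehearsal = (3 + 4·5 + 13)/6 = 36/6 = 6; σ²_Rehearsal = ((13−3)/6)² = 2.778
te_Signage = (4 + 4·5 + 12)/6 = 36/6 = 6; σ²_Signage = ((12−4)/6)² = 1.778

Forward pass:
ES_Vendor contracts = 0; EF_Vendor contracts = 2
ES_Permits = 0; EF_Permits = 13
ES_Catering order = 0; EF_Catering order = 7
ES_AV setup = max(EF_Vendor contracts=2, EF_Catering order=7) = 7; EF_AV setup = 7+4 = 11
ES_Stage build = 13; EF_Stage build = 13+14 = 27
ES_Marketing push = max(EF_Vendor contracts=2, EF_Permits=13) = 13; EF_Marketing push = 13+14 = 27
ES_Ticketing = max(EF_Vendor contracts=2, EF_AV setup=11) = 11; EF_Ticketing = 11+8 = 19
ES_Staff briefing = max(EF_Catering order=7, EF_Stage build=27) = 27; EF_Staff briefing = 27+6 = 33
ES_Rehearsal = 13; EF_Rehearsal = 13+6 = 19
ES_Signage = max(EF_Catering order=7, EF_AV setup=11, EF_Marketing push=27, EF_Ticketing=19, EF_Staff briefing=33, EF_Rehearsal=19) = 33; EF_Signage = 33+6 = 39
Expected project duration μ = 39 weeks. Critical path: Permits → Stage build → Staff briefing → Signage.

Variance along critical path = 2.778 + 2.778 + 1.778 + 1.778 = 9.111; σ = 3.018 weeks.
D = μ + z·σ = 39 + 1.282·3.018 = 42.9 weeks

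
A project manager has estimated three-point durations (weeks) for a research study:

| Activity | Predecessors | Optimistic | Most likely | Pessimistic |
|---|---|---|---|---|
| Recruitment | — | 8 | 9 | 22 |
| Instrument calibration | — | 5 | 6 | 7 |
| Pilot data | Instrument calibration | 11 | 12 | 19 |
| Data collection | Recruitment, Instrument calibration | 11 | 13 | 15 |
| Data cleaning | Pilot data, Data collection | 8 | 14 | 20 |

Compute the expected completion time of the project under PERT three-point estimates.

38 weeks

te_Recruitment = (8 + 4·9 + 22)/6 = 66/6 = 11
te_Instrument calibration = (5 + 4·6 + 7)/6 = 36/6 = 6
te_Pilot data = (11 + 4·12 + 19)/6 = 78/6 = 13
te_Data collection = (11 + 4·13 + 15)/6 = 78/6 = 13
te_Data cleaning = (8 + 4·14 + 20)/6 = 84/6 = 14

Forward pass:
ES_Recruitment = 0; EF_Recruitment = 11
ES_Instrument calibration = 0; EF_Instrument calibration = 6
ES_Pilot data = 6; EF_Pilot data = 6+13 = 19
ES_Data collection = max(EF_Recruitment=11, EF_Instrument calibration=6) = 11; EF_Data collection = 11+13 = 24
ES_Data cleaning = max(EF_Pilot data=19, EF_Data collection=24) = 24; EF_Data cleaning = 24+14 = 38
Expected project duration μ = 38 weeks. Critical path: Recruitment → Data collection → Data cleaning.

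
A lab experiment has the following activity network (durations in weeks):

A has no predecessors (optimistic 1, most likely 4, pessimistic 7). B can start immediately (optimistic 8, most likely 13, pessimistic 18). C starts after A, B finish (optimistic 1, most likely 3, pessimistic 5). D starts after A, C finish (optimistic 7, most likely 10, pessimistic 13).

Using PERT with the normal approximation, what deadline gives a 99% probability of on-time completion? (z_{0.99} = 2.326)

30.8 weeks

te_A = (1 + 4·4 + 7)/6 = 24/6 = 4; σ²_A = ((7−1)/6)² = 1.000
te_B = (8 + 4·13 + 18)/6 = 78/6 = 13; σ²_B = ((18−8)/6)² = 2.778
te_C = (1 + 4·3 + 5)/6 = 18/6 = 3; σ²_C = ((5−1)/6)² = 0.444
te_D = (7 + 4·10 + 13)/6 = 60/6 = 10; σ²_D = ((13−7)/6)² = 1.000

Forward pass:
ES_A = 0; EF_A = 4
ES_B = 0; EF_B = 13
ES_C = max(EF_A=4, EF_B=13) = 13; EF_C = 13+3 = 16
ES_D = max(EF_A=4, EF_C=16) = 16; EF_D = 16+10 = 26
Expected project duration μ = 26 weeks. Critical path: B → C → D.

Variance along critical path = 2.778 + 0.444 + 1.000 = 4.222; σ = 2.055 weeks.
D = μ + z·σ = 26 + 2.326·2.055 = 30.8 weeks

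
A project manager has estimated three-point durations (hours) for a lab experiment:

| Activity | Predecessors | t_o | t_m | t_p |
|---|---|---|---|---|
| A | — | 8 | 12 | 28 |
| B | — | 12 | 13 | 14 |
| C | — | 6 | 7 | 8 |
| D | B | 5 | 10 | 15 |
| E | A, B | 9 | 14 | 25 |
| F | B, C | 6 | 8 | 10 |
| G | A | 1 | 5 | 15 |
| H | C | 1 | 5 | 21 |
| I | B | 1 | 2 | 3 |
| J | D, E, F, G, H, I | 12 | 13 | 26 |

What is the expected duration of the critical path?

44 hours

te_A = (8 + 4·12 + 28)/6 = 84/6 = 14
te_B = (12 + 4·13 + 14)/6 = 78/6 = 13
te_C = (6 + 4·7 + 8)/6 = 42/6 = 7
te_D = (5 + 4·10 + 15)/6 = 60/6 = 10
te_E = (9 + 4·14 + 25)/6 = 90/6 = 15
te_F = (6 + 4·8 + 10)/6 = 48/6 = 8
te_G = (1 + 4·5 + 15)/6 = 36/6 = 6
te_H = (1 + 4·5 + 21)/6 = 42/6 = 7
te_I = (1 + 4·2 + 3)/6 = 12/6 = 2
te_J = (12 + 4·13 + 26)/6 = 90/6 = 15

Forward pass:
ES_A = 0; EF_A = 14
ES_B = 0; EF_B = 13
ES_C = 0; EF_C = 7
ES_D = 13; EF_D = 13+10 = 23
ES_E = max(EF_A=14, EF_B=13) = 14; EF_E = 14+15 = 29
ES_F = max(EF_B=13, EF_C=7) = 13; EF_F = 13+8 = 21
ES_G = 14; EF_G = 14+6 = 20
ES_H = 7; EF_H = 7+7 = 14
ES_I = 13; EF_I = 13+2 = 15
ES_J = max(EF_D=23, EF_E=29, EF_F=21, EF_G=20, EF_H=14, EF_I=15) = 29; EF_J = 29+15 = 44
Expected project duration μ = 44 hours. Critical path: A → E → J.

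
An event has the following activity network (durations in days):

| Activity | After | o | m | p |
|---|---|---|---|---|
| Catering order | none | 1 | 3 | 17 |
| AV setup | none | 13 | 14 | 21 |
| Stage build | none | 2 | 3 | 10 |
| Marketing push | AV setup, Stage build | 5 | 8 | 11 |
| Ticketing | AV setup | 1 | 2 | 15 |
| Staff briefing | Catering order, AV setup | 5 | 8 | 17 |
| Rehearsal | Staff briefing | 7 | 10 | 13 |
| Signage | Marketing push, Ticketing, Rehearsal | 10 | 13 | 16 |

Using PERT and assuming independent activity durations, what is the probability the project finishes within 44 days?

0.141

te_Catering order = (1 + 4·3 + 17)/6 = 30/6 = 5; σ²_Catering order = ((17−1)/6)² = 7.111
te_AV setup = (13 + 4·14 + 21)/6 = 90/6 = 15; σ²_AV setup = ((21−13)/6)² = 1.778
te_Stage build = (2 + 4·3 + 10)/6 = 24/6 = 4; σ²_Stage build = ((10−2)/6)² = 1.778
te_Marketing push = (5 + 4·8 + 11)/6 = 48/6 = 8; σ²_Marketing push = ((11−5)/6)² = 1.000
te_Ticketing = (1 + 4·2 + 15)/6 = 24/6 = 4; σ²_Ticketing = ((15−1)/6)² = 5.444
te_Staff briefing = (5 + 4·8 + 17)/6 = 54/6 = 9; σ²_Staff briefing = ((17−5)/6)² = 4.000
te_Rehearsal = (7 + 4·10 + 13)/6 = 60/6 = 10; σ²_Rehearsal = ((13−7)/6)² = 1.000
te_Signage = (10 + 4·13 + 16)/6 = 78/6 = 13; σ²_Signage = ((16−10)/6)² = 1.000

Forward pass:
ES_Catering order = 0; EF_Catering order = 5
ES_AV setup = 0; EF_AV setup = 15
ES_Stage build = 0; EF_Stage build = 4
ES_Marketing push = max(EF_AV setup=15, EF_Stage build=4) = 15; EF_Marketing push = 15+8 = 23
ES_Ticketing = 15; EF_Ticketing = 15+4 = 19
ES_Staff briefing = max(EF_Catering order=5, EF_AV setup=15) = 15; EF_Staff briefing = 15+9 = 24
ES_Rehearsal = 24; EF_Rehearsal = 24+10 = 34
ES_Signage = max(EF_Marketing push=23, EF_Ticketing=19, EF_Rehearsal=34) = 34; EF_Signage = 34+13 = 47
Expected project duration μ = 47 days. Critical path: AV setup → Staff briefing → Rehearsal → Signage.

Variance along critical path = 1.778 + 4.000 + 1.000 + 1.000 = 7.778; σ = √7.778 = 2.789 days.
Z = (44 − 47) / 2.789 = -1.076
P(T ≤ 44) = Φ(-1.076) ≈ 0.141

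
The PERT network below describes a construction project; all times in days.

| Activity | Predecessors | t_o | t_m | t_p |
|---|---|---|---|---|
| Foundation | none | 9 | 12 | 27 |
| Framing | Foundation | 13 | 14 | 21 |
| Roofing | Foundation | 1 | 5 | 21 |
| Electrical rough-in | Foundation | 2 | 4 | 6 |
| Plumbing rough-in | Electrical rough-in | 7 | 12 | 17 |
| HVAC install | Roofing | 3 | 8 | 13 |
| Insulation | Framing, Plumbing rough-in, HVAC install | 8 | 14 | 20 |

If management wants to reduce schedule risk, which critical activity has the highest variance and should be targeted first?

Foundation

te_Foundation = (9 + 4·12 + 27)/6 = 84/6 = 14; σ²_Foundation = ((27−9)/6)² = 9.000
te_Framing = (13 + 4·14 + 21)/6 = 90/6 = 15; σ²_Framing = ((21−13)/6)² = 1.778
te_Roofing = (1 + 4·5 + 21)/6 = 42/6 = 7; σ²_Roofing = ((21−1)/6)² = 11.111
te_Electrical rough-in = (2 + 4·4 + 6)/6 = 24/6 = 4; σ²_Electrical rough-in = ((6−2)/6)² = 0.444
te_Plumbing rough-in = (7 + 4·12 + 17)/6 = 72/6 = 12; σ²_Plumbing rough-in = ((17−7)/6)² = 2.778
te_HVAC install = (3 + 4·8 + 13)/6 = 48/6 = 8; σ²_HVAC install = ((13−3)/6)² = 2.778
te_Insulation = (8 + 4·14 + 20)/6 = 84/6 = 14; σ²_Insulation = ((20−8)/6)² = 4.000

Forward pass:
ES_Foundation = 0; EF_Foundation = 14
ES_Framing = 14; EF_Framing = 14+15 = 29
ES_Roofing = 14; EF_Roofing = 14+7 = 21
ES_Electrical rough-in = 14; EF_Electrical rough-in = 14+4 = 18
ES_Plumbing rough-in = 18; EF_Plumbing rough-in = 18+12 = 30
ES_HVAC install = 21; EF_HVAC install = 21+8 = 29
ES_Insulation = max(EF_Framing=29, EF_Plumbing rough-in=30, EF_HVAC install=29) = 30; EF_Insulation = 30+14 = 44
Expected project duration μ = 44 days. Critical path: Foundation → Electrical rough-in → Plumbing rough-in → Insulation.

Variances on critical path: σ²_Foundation=9.000, σ²_Electrical rough-in=0.444, σ²_Plumbing rough-in=2.778, σ²_Insulation=4.000.
Largest is σ²_Foundation = 9.000.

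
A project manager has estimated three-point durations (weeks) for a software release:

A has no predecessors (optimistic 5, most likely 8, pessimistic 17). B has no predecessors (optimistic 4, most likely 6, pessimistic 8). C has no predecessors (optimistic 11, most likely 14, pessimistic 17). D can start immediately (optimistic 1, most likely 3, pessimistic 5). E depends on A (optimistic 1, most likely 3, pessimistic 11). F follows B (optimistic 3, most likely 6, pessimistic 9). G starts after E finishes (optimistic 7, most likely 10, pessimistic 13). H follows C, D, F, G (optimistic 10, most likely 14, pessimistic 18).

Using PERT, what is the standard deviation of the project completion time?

3.09 weeks

te_A = (5 + 4·8 + 17)/6 = 54/6 = 9; σ²_A = ((17−5)/6)² = 4.000
te_B = (4 + 4·6 + 8)/6 = 36/6 = 6; σ²_B = ((8−4)/6)² = 0.444
te_C = (11 + 4·14 + 17)/6 = 84/6 = 14; σ²_C = ((17−11)/6)² = 1.000
te_D = (1 + 4·3 + 5)/6 = 18/6 = 3; σ²_D = ((5−1)/6)² = 0.444
te_E = (1 + 4·3 + 11)/6 = 24/6 = 4; σ²_E = ((11−1)/6)² = 2.778
te_F = (3 + 4·6 + 9)/6 = 36/6 = 6; σ²_F = ((9−3)/6)² = 1.000
te_G = (7 + 4·10 + 13)/6 = 60/6 = 10; σ²_G = ((13−7)/6)² = 1.000
te_H = (10 + 4·14 + 18)/6 = 84/6 = 14; σ²_H = ((18−10)/6)² = 1.778

Forward pass:
ES_A = 0; EF_A = 9
ES_B = 0; EF_B = 6
ES_C = 0; EF_C = 14
ES_D = 0; EF_D = 3
ES_E = 9; EF_E = 9+4 = 13
ES_F = 6; EF_F = 6+6 = 12
ES_G = 13; EF_G = 13+10 = 23
ES_H = max(EF_C=14, EF_D=3, EF_F=12, EF_G=23) = 23; EF_H = 23+14 = 37
Expected project duration μ = 37 weeks. Critical path: A → E → G → H.

Variance along critical path = 4.000 + 2.778 + 1.000 + 1.778 = 9.556
σ = √9.556 = 3.091 weeks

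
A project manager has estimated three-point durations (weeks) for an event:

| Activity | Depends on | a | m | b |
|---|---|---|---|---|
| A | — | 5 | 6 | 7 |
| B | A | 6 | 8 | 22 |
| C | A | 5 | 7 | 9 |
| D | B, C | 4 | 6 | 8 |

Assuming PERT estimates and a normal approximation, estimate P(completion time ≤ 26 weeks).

te_A = (5 + 4·6 + 7)/6 = 36/6 = 6; σ²_A = ((7−5)/6)² = 0.111
te_B = (6 + 4·8 + 22)/6 = 60/6 = 10; σ²_B = ((22−6)/6)² = 7.111
te_C = (5 + 4·7 + 9)/6 = 42/6 = 7; σ²_C = ((9−5)/6)² = 0.444
te_D = (4 + 4·6 + 8)/6 = 36/6 = 6; σ²_D = ((8−4)/6)² = 0.444

Forward pass:
ES_A = 0; EF_A = 6
ES_B = 6; EF_B = 6+10 = 16
ES_C = 6; EF_C = 6+7 = 13
ES_D = max(EF_B=16, EF_C=13) = 16; EF_D = 16+6 = 22
Expected project duration μ = 22 weeks. Critical path: A → B → D.

Variance along critical path = 0.111 + 7.111 + 0.444 = 7.667; σ = √7.667 = 2.769 weeks.
Z = (26 − 22) / 2.769 = 1.445
P(T ≤ 26) = Φ(1.445) ≈ 0.926

0.926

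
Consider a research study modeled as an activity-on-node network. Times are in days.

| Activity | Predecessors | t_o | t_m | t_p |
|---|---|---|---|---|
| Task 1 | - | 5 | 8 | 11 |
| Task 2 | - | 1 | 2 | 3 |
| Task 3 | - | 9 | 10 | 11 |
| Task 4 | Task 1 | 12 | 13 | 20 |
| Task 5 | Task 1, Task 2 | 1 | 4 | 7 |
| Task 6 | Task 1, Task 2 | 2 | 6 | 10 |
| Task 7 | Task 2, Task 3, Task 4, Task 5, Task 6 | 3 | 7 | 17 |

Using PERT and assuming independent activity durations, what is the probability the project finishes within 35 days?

te_Task 1 = (5 + 4·8 + 11)/6 = 48/6 = 8; σ²_Task 1 = ((11−5)/6)² = 1.000
te_Task 2 = (1 + 4·2 + 3)/6 = 12/6 = 2; σ²_Task 2 = ((3−1)/6)² = 0.111
te_Task 3 = (9 + 4·10 + 11)/6 = 60/6 = 10; σ²_Task 3 = ((11−9)/6)² = 0.111
te_Task 4 = (12 + 4·13 + 20)/6 = 84/6 = 14; σ²_Task 4 = ((20−12)/6)² = 1.778
te_Task 5 = (1 + 4·4 + 7)/6 = 24/6 = 4; σ²_Task 5 = ((7−1)/6)² = 1.000
te_Task 6 = (2 + 4·6 + 10)/6 = 36/6 = 6; σ²_Task 6 = ((10−2)/6)² = 1.778
te_Task 7 = (3 + 4·7 + 17)/6 = 48/6 = 8; σ²_Task 7 = ((17−3)/6)² = 5.444

Forward pass:
ES_Task 1 = 0; EF_Task 1 = 8
ES_Task 2 = 0; EF_Task 2 = 2
ES_Task 3 = 0; EF_Task 3 = 10
ES_Task 4 = 8; EF_Task 4 = 8+14 = 22
ES_Task 5 = max(EF_Task 1=8, EF_Task 2=2) = 8; EF_Task 5 = 8+4 = 12
ES_Task 6 = max(EF_Task 1=8, EF_Task 2=2) = 8; EF_Task 6 = 8+6 = 14
ES_Task 7 = max(EF_Task 2=2, EF_Task 3=10, EF_Task 4=22, EF_Task 5=12, EF_Task 6=14) = 22; EF_Task 7 = 22+8 = 30
Expected project duration μ = 30 days. Critical path: Task 1 → Task 4 → Task 7.

Variance along critical path = 1.000 + 1.778 + 5.444 = 8.222; σ = √8.222 = 2.867 days.
Z = (35 − 30) / 2.867 = 1.744
P(T ≤ 35) = Φ(1.744) ≈ 0.959

0.959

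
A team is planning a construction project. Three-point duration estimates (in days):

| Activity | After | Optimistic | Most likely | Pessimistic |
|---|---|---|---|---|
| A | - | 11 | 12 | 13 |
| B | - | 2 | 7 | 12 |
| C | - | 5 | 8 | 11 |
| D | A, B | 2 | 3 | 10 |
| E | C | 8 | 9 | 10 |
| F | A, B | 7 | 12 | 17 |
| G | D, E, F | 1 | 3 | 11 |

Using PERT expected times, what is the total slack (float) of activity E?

7 days

te_A = (11 + 4·12 + 13)/6 = 72/6 = 12
te_B = (2 + 4·7 + 12)/6 = 42/6 = 7
te_C = (5 + 4·8 + 11)/6 = 48/6 = 8
te_D = (2 + 4·3 + 10)/6 = 24/6 = 4
te_E = (8 + 4·9 + 10)/6 = 54/6 = 9
te_F = (7 + 4·12 + 17)/6 = 72/6 = 12
te_G = (1 + 4·3 + 11)/6 = 24/6 = 4

Forward pass:
ES_A = 0; EF_A = 12
ES_B = 0; EF_B = 7
ES_C = 0; EF_C = 8
ES_D = max(EF_A=12, EF_B=7) = 12; EF_D = 12+4 = 16
ES_E = 8; EF_E = 8+9 = 17
ES_F = max(EF_A=12, EF_B=7) = 12; EF_F = 12+12 = 24
ES_G = max(EF_D=16, EF_E=17, EF_F=24) = 24; EF_G = 24+4 = 28
Expected project duration μ = 28 days. Critical path: A → F → G.

Backward pass:
LF_G = 28; LS_G = 28−4 = 24
LF_F = LS_G = 24; LS_F = 24−12 = 12
LF_E = LS_G = 24; LS_E = 24−9 = 15
LF_D = LS_G = 24; LS_D = 24−4 = 20
LF_C = LS_E = 15; LS_C = 15−8 = 7
LF_B = min(LS_D=20, LS_F=12) = 12; LS_B = 12−7 = 5
LF_A = min(LS_D=20, LS_F=12) = 12; LS_A = 12−12 = 0
Slack_E = LS_E − ES_E = 15 − 8 = 7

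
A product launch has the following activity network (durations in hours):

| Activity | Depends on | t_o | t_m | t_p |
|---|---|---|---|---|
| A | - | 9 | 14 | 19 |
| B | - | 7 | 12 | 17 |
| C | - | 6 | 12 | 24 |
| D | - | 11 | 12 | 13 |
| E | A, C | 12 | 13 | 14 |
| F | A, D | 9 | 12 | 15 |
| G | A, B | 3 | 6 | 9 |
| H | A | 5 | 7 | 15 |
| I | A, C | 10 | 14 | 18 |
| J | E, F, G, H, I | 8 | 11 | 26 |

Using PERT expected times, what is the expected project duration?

41 hours

te_A = (9 + 4·14 + 19)/6 = 84/6 = 14
te_B = (7 + 4·12 + 17)/6 = 72/6 = 12
te_C = (6 + 4·12 + 24)/6 = 78/6 = 13
te_D = (11 + 4·12 + 13)/6 = 72/6 = 12
te_E = (12 + 4·13 + 14)/6 = 78/6 = 13
te_F = (9 + 4·12 + 15)/6 = 72/6 = 12
te_G = (3 + 4·6 + 9)/6 = 36/6 = 6
te_H = (5 + 4·7 + 15)/6 = 48/6 = 8
te_I = (10 + 4·14 + 18)/6 = 84/6 = 14
te_J = (8 + 4·11 + 26)/6 = 78/6 = 13

Forward pass:
ES_A = 0; EF_A = 14
ES_B = 0; EF_B = 12
ES_C = 0; EF_C = 13
ES_D = 0; EF_D = 12
ES_E = max(EF_A=14, EF_C=13) = 14; EF_E = 14+13 = 27
ES_F = max(EF_A=14, EF_D=12) = 14; EF_F = 14+12 = 26
ES_G = max(EF_A=14, EF_B=12) = 14; EF_G = 14+6 = 20
ES_H = 14; EF_H = 14+8 = 22
ES_I = max(EF_A=14, EF_C=13) = 14; EF_I = 14+14 = 28
ES_J = max(EF_E=27, EF_F=26, EF_G=20, EF_H=22, EF_I=28) = 28; EF_J = 28+13 = 41
Expected project duration μ = 41 hours. Critical path: A → I → J.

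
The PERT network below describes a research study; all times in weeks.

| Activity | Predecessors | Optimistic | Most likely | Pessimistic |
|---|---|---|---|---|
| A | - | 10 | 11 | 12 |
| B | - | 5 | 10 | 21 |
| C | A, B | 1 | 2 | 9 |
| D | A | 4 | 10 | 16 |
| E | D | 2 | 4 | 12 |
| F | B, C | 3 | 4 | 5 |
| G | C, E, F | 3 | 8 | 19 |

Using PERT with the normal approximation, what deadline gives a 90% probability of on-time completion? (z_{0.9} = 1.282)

te_A = (10 + 4·11 + 12)/6 = 66/6 = 11; σ²_A = ((12−10)/6)² = 0.111
te_B = (5 + 4·10 + 21)/6 = 66/6 = 11; σ²_B = ((21−5)/6)² = 7.111
te_C = (1 + 4·2 + 9)/6 = 18/6 = 3; σ²_C = ((9−1)/6)² = 1.778
te_D = (4 + 4·10 + 16)/6 = 60/6 = 10; σ²_D = ((16−4)/6)² = 4.000
te_E = (2 + 4·4 + 12)/6 = 30/6 = 5; σ²_E = ((12−2)/6)² = 2.778
te_F = (3 + 4·4 + 5)/6 = 24/6 = 4; σ²_F = ((5−3)/6)² = 0.111
te_G = (3 + 4·8 + 19)/6 = 54/6 = 9; σ²_G = ((19−3)/6)² = 7.111

Forward pass:
ES_A = 0; EF_A = 11
ES_B = 0; EF_B = 11
ES_C = max(EF_A=11, EF_B=11) = 11; EF_C = 11+3 = 14
ES_D = 11; EF_D = 11+10 = 21
ES_E = 21; EF_E = 21+5 = 26
ES_F = max(EF_B=11, EF_C=14) = 14; EF_F = 14+4 = 18
ES_G = max(EF_C=14, EF_E=26, EF_F=18) = 26; EF_G = 26+9 = 35
Expected project duration μ = 35 weeks. Critical path: A → D → E → G.

Variance along critical path = 0.111 + 4.000 + 2.778 + 7.111 = 14.000; σ = 3.742 weeks.
D = μ + z·σ = 35 + 1.282·3.742 = 39.8 weeks

39.8 weeks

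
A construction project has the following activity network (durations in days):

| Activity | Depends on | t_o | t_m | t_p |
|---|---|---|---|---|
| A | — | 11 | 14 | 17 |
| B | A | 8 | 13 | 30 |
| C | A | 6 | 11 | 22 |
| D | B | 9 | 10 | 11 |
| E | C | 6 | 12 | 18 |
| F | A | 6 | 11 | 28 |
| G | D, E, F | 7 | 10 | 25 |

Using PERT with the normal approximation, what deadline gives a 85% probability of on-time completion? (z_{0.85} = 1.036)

te_A = (11 + 4·14 + 17)/6 = 84/6 = 14; σ²_A = ((17−11)/6)² = 1.000
te_B = (8 + 4·13 + 30)/6 = 90/6 = 15; σ²_B = ((30−8)/6)² = 13.444
te_C = (6 + 4·11 + 22)/6 = 72/6 = 12; σ²_C = ((22−6)/6)² = 7.111
te_D = (9 + 4·10 + 11)/6 = 60/6 = 10; σ²_D = ((11−9)/6)² = 0.111
te_E = (6 + 4·12 + 18)/6 = 72/6 = 12; σ²_E = ((18−6)/6)² = 4.000
te_F = (6 + 4·11 + 28)/6 = 78/6 = 13; σ²_F = ((28−6)/6)² = 13.444
te_G = (7 + 4·10 + 25)/6 = 72/6 = 12; σ²_G = ((25−7)/6)² = 9.000

Forward pass:
ES_A = 0; EF_A = 14
ES_B = 14; EF_B = 14+15 = 29
ES_C = 14; EF_C = 14+12 = 26
ES_D = 29; EF_D = 29+10 = 39
ES_E = 26; EF_E = 26+12 = 38
ES_F = 14; EF_F = 14+13 = 27
ES_G = max(EF_D=39, EF_E=38, EF_F=27) = 39; EF_G = 39+12 = 51
Expected project duration μ = 51 days. Critical path: A → B → D → G.

Variance along critical path = 1.000 + 13.444 + 0.111 + 9.000 = 23.556; σ = 4.853 days.
D = μ + z·σ = 51 + 1.036·4.853 = 56.0 days

56.0 days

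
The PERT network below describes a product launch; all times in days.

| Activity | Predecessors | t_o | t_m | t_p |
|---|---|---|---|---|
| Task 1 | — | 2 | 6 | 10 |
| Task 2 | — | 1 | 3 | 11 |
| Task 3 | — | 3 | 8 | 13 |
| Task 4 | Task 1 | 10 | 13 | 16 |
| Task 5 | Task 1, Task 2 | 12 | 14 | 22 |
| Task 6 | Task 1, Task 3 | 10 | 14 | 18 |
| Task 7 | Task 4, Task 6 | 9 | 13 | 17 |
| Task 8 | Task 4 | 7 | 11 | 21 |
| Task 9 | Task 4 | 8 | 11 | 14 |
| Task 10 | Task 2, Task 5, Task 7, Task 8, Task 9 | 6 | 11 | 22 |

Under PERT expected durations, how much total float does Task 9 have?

te_Task 1 = (2 + 4·6 + 10)/6 = 36/6 = 6
te_Task 2 = (1 + 4·3 + 11)/6 = 24/6 = 4
te_Task 3 = (3 + 4·8 + 13)/6 = 48/6 = 8
te_Task 4 = (10 + 4·13 + 16)/6 = 78/6 = 13
te_Task 5 = (12 + 4·14 + 22)/6 = 90/6 = 15
te_Task 6 = (10 + 4·14 + 18)/6 = 84/6 = 14
te_Task 7 = (9 + 4·13 + 17)/6 = 78/6 = 13
te_Task 8 = (7 + 4·11 + 21)/6 = 72/6 = 12
te_Task 9 = (8 + 4·11 + 14)/6 = 66/6 = 11
te_Task 10 = (6 + 4·11 + 22)/6 = 72/6 = 12

Forward pass:
ES_Task 1 = 0; EF_Task 1 = 6
ES_Task 2 = 0; EF_Task 2 = 4
ES_Task 3 = 0; EF_Task 3 = 8
ES_Task 4 = 6; EF_Task 4 = 6+13 = 19
ES_Task 5 = max(EF_Task 1=6, EF_Task 2=4) = 6; EF_Task 5 = 6+15 = 21
ES_Task 6 = max(EF_Task 1=6, EF_Task 3=8) = 8; EF_Task 6 = 8+14 = 22
ES_Task 7 = max(EF_Task 4=19, EF_Task 6=22) = 22; EF_Task 7 = 22+13 = 35
ES_Task 8 = 19; EF_Task 8 = 19+12 = 31
ES_Task 9 = 19; EF_Task 9 = 19+11 = 30
ES_Task 10 = max(EF_Task 2=4, EF_Task 5=21, EF_Task 7=35, EF_Task 8=31, EF_Task 9=30) = 35; EF_Task 10 = 35+12 = 47
Expected project duration μ = 47 days. Critical path: Task 3 → Task 6 → Task 7 → Task 10.

Backward pass:
LF_Task 10 = 47; LS_Task 10 = 47−12 = 35
LF_Task 9 = LS_Task 10 = 35; LS_Task 9 = 35−11 = 24
LF_Task 8 = LS_Task 10 = 35; LS_Task 8 = 35−12 = 23
LF_Task 7 = LS_Task 10 = 35; LS_Task 7 = 35−13 = 22
LF_Task 6 = LS_Task 7 = 22; LS_Task 6 = 22−14 = 8
LF_Task 5 = LS_Task 10 = 35; LS_Task 5 = 35−15 = 20
LF_Task 4 = min(LS_Task 7=22, LS_Task 8=23, LS_Task 9=24) = 22; LS_Task 4 = 22−13 = 9
LF_Task 3 = LS_Task 6 = 8; LS_Task 3 = 8−8 = 0
LF_Task 2 = min(LS_Task 5=20, LS_Task 10=35) = 20; LS_Task 2 = 20−4 = 16
LF_Task 1 = min(LS_Task 4=9, LS_Task 5=20, LS_Task 6=8) = 8; LS_Task 1 = 8−6 = 2
Slack_Task 9 = LS_Task 9 − ES_Task 9 = 24 − 19 = 5

5 days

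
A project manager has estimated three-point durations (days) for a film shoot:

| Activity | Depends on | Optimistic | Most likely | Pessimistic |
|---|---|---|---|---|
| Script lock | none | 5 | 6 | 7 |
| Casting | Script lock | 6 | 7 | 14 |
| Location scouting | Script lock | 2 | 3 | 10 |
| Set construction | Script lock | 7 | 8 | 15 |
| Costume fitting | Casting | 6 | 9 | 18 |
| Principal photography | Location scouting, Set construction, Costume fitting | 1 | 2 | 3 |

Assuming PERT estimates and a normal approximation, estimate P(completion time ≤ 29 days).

te_Script lock = (5 + 4·6 + 7)/6 = 36/6 = 6; σ²_Script lock = ((7−5)/6)² = 0.111
te_Casting = (6 + 4·7 + 14)/6 = 48/6 = 8; σ²_Casting = ((14−6)/6)² = 1.778
te_Location scouting = (2 + 4·3 + 10)/6 = 24/6 = 4; σ²_Location scouting = ((10−2)/6)² = 1.778
te_Set construction = (7 + 4·8 + 15)/6 = 54/6 = 9; σ²_Set construction = ((15−7)/6)² = 1.778
te_Costume fitting = (6 + 4·9 + 18)/6 = 60/6 = 10; σ²_Costume fitting = ((18−6)/6)² = 4.000
te_Principal photography = (1 + 4·2 + 3)/6 = 12/6 = 2; σ²_Principal photography = ((3−1)/6)² = 0.111

Forward pass:
ES_Script lock = 0; EF_Script lock = 6
ES_Casting = 6; EF_Casting = 6+8 = 14
ES_Location scouting = 6; EF_Location scouting = 6+4 = 10
ES_Set construction = 6; EF_Set construction = 6+9 = 15
ES_Costume fitting = 14; EF_Costume fitting = 14+10 = 24
ES_Principal photography = max(EF_Location scouting=10, EF_Set construction=15, EF_Costume fitting=24) = 24; EF_Principal photography = 24+2 = 26
Expected project duration μ = 26 days. Critical path: Script lock → Casting → Costume fitting → Principal photography.

Variance along critical path = 0.111 + 1.778 + 4.000 + 0.111 = 6.000; σ = √6.000 = 2.449 days.
Z = (29 − 26) / 2.449 = 1.225
P(T ≤ 29) = Φ(1.225) ≈ 0.890

0.890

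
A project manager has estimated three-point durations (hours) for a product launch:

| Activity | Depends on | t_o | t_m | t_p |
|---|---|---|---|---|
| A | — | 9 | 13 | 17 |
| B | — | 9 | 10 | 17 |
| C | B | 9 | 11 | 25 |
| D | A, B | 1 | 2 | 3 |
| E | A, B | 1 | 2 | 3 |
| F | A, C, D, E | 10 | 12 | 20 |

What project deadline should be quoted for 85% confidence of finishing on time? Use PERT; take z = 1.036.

40.5 hours

te_A = (9 + 4·13 + 17)/6 = 78/6 = 13; σ²_A = ((17−9)/6)² = 1.778
te_B = (9 + 4·10 + 17)/6 = 66/6 = 11; σ²_B = ((17−9)/6)² = 1.778
te_C = (9 + 4·11 + 25)/6 = 78/6 = 13; σ²_C = ((25−9)/6)² = 7.111
te_D = (1 + 4·2 + 3)/6 = 12/6 = 2; σ²_D = ((3−1)/6)² = 0.111
te_E = (1 + 4·2 + 3)/6 = 12/6 = 2; σ²_E = ((3−1)/6)² = 0.111
te_F = (10 + 4·12 + 20)/6 = 78/6 = 13; σ²_F = ((20−10)/6)² = 2.778

Forward pass:
ES_A = 0; EF_A = 13
ES_B = 0; EF_B = 11
ES_C = 11; EF_C = 11+13 = 24
ES_D = max(EF_A=13, EF_B=11) = 13; EF_D = 13+2 = 15
ES_E = max(EF_A=13, EF_B=11) = 13; EF_E = 13+2 = 15
ES_F = max(EF_A=13, EF_C=24, EF_D=15, EF_E=15) = 24; EF_F = 24+13 = 37
Expected project duration μ = 37 hours. Critical path: B → C → F.

Variance along critical path = 1.778 + 7.111 + 2.778 = 11.667; σ = 3.416 hours.
D = μ + z·σ = 37 + 1.036·3.416 = 40.5 hours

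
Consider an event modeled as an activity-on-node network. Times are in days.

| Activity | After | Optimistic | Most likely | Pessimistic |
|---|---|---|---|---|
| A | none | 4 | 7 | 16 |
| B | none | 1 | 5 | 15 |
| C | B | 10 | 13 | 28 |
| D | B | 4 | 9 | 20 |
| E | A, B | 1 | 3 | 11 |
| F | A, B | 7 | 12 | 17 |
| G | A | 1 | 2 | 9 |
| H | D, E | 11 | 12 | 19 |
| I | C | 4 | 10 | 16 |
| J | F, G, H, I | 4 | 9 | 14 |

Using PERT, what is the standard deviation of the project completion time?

4.61 days

te_A = (4 + 4·7 + 16)/6 = 48/6 = 8; σ²_A = ((16−4)/6)² = 4.000
te_B = (1 + 4·5 + 15)/6 = 36/6 = 6; σ²_B = ((15−1)/6)² = 5.444
te_C = (10 + 4·13 + 28)/6 = 90/6 = 15; σ²_C = ((28−10)/6)² = 9.000
te_D = (4 + 4·9 + 20)/6 = 60/6 = 10; σ²_D = ((20−4)/6)² = 7.111
te_E = (1 + 4·3 + 11)/6 = 24/6 = 4; σ²_E = ((11−1)/6)² = 2.778
te_F = (7 + 4·12 + 17)/6 = 72/6 = 12; σ²_F = ((17−7)/6)² = 2.778
te_G = (1 + 4·2 + 9)/6 = 18/6 = 3; σ²_G = ((9−1)/6)² = 1.778
te_H = (11 + 4·12 + 19)/6 = 78/6 = 13; σ²_H = ((19−11)/6)² = 1.778
te_I = (4 + 4·10 + 16)/6 = 60/6 = 10; σ²_I = ((16−4)/6)² = 4.000
te_J = (4 + 4·9 + 14)/6 = 54/6 = 9; σ²_J = ((14−4)/6)² = 2.778

Forward pass:
ES_A = 0; EF_A = 8
ES_B = 0; EF_B = 6
ES_C = 6; EF_C = 6+15 = 21
ES_D = 6; EF_D = 6+10 = 16
ES_E = max(EF_A=8, EF_B=6) = 8; EF_E = 8+4 = 12
ES_F = max(EF_A=8, EF_B=6) = 8; EF_F = 8+12 = 20
ES_G = 8; EF_G = 8+3 = 11
ES_H = max(EF_D=16, EF_E=12) = 16; EF_H = 16+13 = 29
ES_I = 21; EF_I = 21+10 = 31
ES_J = max(EF_F=20, EF_G=11, EF_H=29, EF_I=31) = 31; EF_J = 31+9 = 40
Expected project duration μ = 40 days. Critical path: B → C → I → J.

Variance along critical path = 5.444 + 9.000 + 4.000 + 2.778 = 21.222
σ = √21.222 = 4.607 days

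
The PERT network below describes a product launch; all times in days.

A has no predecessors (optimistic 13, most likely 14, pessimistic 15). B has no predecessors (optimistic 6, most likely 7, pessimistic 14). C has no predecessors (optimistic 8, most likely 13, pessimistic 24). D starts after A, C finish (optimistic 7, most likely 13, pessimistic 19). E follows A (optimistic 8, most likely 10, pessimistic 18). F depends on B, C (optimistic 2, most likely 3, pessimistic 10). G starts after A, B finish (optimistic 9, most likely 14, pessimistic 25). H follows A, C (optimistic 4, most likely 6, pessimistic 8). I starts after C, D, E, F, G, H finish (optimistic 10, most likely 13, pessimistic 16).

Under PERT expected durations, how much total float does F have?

11 days

te_A = (13 + 4·14 + 15)/6 = 84/6 = 14
te_B = (6 + 4·7 + 14)/6 = 48/6 = 8
te_C = (8 + 4·13 + 24)/6 = 84/6 = 14
te_D = (7 + 4·13 + 19)/6 = 78/6 = 13
te_E = (8 + 4·10 + 18)/6 = 66/6 = 11
te_F = (2 + 4·3 + 10)/6 = 24/6 = 4
te_G = (9 + 4·14 + 25)/6 = 90/6 = 15
te_H = (4 + 4·6 + 8)/6 = 36/6 = 6
te_I = (10 + 4·13 + 16)/6 = 78/6 = 13

Forward pass:
ES_A = 0; EF_A = 14
ES_B = 0; EF_B = 8
ES_C = 0; EF_C = 14
ES_D = max(EF_A=14, EF_C=14) = 14; EF_D = 14+13 = 27
ES_E = 14; EF_E = 14+11 = 25
ES_F = max(EF_B=8, EF_C=14) = 14; EF_F = 14+4 = 18
ES_G = max(EF_A=14, EF_B=8) = 14; EF_G = 14+15 = 29
ES_H = max(EF_A=14, EF_C=14) = 14; EF_H = 14+6 = 20
ES_I = max(EF_C=14, EF_D=27, EF_E=25, EF_F=18, EF_G=29, EF_H=20) = 29; EF_I = 29+13 = 42
Expected project duration μ = 42 days. Critical path: A → G → I.

Backward pass:
LF_I = 42; LS_I = 42−13 = 29
LF_H = LS_I = 29; LS_H = 29−6 = 23
LF_G = LS_I = 29; LS_G = 29−15 = 14
LF_F = LS_I = 29; LS_F = 29−4 = 25
LF_E = LS_I = 29; LS_E = 29−11 = 18
LF_D = LS_I = 29; LS_D = 29−13 = 16
LF_C = min(LS_D=16, LS_F=25, LS_H=23, LS_I=29) = 16; LS_C = 16−14 = 2
LF_B = min(LS_F=25, LS_G=14) = 14; LS_B = 14−8 = 6
LF_A = min(LS_D=16, LS_E=18, LS_G=14, LS_H=23) = 14; LS_A = 14−14 = 0
Slack_F = LS_F − ES_F = 25 − 14 = 11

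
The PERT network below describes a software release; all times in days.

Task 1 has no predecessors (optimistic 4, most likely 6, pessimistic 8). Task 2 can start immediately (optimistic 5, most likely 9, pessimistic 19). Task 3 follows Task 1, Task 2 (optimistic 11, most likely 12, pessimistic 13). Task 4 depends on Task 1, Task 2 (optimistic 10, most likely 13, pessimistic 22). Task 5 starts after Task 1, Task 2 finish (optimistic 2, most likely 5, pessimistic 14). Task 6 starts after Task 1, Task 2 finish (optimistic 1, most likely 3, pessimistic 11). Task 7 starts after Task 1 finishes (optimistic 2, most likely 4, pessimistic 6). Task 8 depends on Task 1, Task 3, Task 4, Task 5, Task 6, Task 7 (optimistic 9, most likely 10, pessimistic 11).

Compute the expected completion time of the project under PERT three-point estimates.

34 days

te_Task 1 = (4 + 4·6 + 8)/6 = 36/6 = 6
te_Task 2 = (5 + 4·9 + 19)/6 = 60/6 = 10
te_Task 3 = (11 + 4·12 + 13)/6 = 72/6 = 12
te_Task 4 = (10 + 4·13 + 22)/6 = 84/6 = 14
te_Task 5 = (2 + 4·5 + 14)/6 = 36/6 = 6
te_Task 6 = (1 + 4·3 + 11)/6 = 24/6 = 4
te_Task 7 = (2 + 4·4 + 6)/6 = 24/6 = 4
te_Task 8 = (9 + 4·10 + 11)/6 = 60/6 = 10

Forward pass:
ES_Task 1 = 0; EF_Task 1 = 6
ES_Task 2 = 0; EF_Task 2 = 10
ES_Task 3 = max(EF_Task 1=6, EF_Task 2=10) = 10; EF_Task 3 = 10+12 = 22
ES_Task 4 = max(EF_Task 1=6, EF_Task 2=10) = 10; EF_Task 4 = 10+14 = 24
ES_Task 5 = max(EF_Task 1=6, EF_Task 2=10) = 10; EF_Task 5 = 10+6 = 16
ES_Task 6 = max(EF_Task 1=6, EF_Task 2=10) = 10; EF_Task 6 = 10+4 = 14
ES_Task 7 = 6; EF_Task 7 = 6+4 = 10
ES_Task 8 = max(EF_Task 1=6, EF_Task 3=22, EF_Task 4=24, EF_Task 5=16, EF_Task 6=14, EF_Task 7=10) = 24; EF_Task 8 = 24+10 = 34
Expected project duration μ = 34 days. Critical path: Task 2 → Task 4 → Task 8.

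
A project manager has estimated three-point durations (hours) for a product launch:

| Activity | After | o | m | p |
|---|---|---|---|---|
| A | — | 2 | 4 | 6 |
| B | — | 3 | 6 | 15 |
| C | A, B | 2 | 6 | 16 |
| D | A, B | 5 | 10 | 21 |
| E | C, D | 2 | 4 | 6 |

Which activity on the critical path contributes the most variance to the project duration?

D

te_A = (2 + 4·4 + 6)/6 = 24/6 = 4; σ²_A = ((6−2)/6)² = 0.444
te_B = (3 + 4·6 + 15)/6 = 42/6 = 7; σ²_B = ((15−3)/6)² = 4.000
te_C = (2 + 4·6 + 16)/6 = 42/6 = 7; σ²_C = ((16−2)/6)² = 5.444
te_D = (5 + 4·10 + 21)/6 = 66/6 = 11; σ²_D = ((21−5)/6)² = 7.111
te_E = (2 + 4·4 + 6)/6 = 24/6 = 4; σ²_E = ((6−2)/6)² = 0.444

Forward pass:
ES_A = 0; EF_A = 4
ES_B = 0; EF_B = 7
ES_C = max(EF_A=4, EF_B=7) = 7; EF_C = 7+7 = 14
ES_D = max(EF_A=4, EF_B=7) = 7; EF_D = 7+11 = 18
ES_E = max(EF_C=14, EF_D=18) = 18; EF_E = 18+4 = 22
Expected project duration μ = 22 hours. Critical path: B → D → E.

Variances on critical path: σ²_B=4.000, σ²_D=7.111, σ²_E=0.444.
Largest is σ²_D = 7.111.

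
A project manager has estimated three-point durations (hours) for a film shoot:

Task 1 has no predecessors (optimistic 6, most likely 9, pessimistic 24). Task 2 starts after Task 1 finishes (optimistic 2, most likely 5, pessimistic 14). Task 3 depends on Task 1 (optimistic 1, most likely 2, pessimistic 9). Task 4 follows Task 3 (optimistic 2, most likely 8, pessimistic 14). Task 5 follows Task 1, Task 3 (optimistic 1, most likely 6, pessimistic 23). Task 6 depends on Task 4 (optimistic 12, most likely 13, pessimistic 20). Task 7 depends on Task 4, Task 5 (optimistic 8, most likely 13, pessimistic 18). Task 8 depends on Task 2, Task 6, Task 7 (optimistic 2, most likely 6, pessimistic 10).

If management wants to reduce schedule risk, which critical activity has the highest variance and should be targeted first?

te_Task 1 = (6 + 4·9 + 24)/6 = 66/6 = 11; σ²_Task 1 = ((24−6)/6)² = 9.000
te_Task 2 = (2 + 4·5 + 14)/6 = 36/6 = 6; σ²_Task 2 = ((14−2)/6)² = 4.000
te_Task 3 = (1 + 4·2 + 9)/6 = 18/6 = 3; σ²_Task 3 = ((9−1)/6)² = 1.778
te_Task 4 = (2 + 4·8 + 14)/6 = 48/6 = 8; σ²_Task 4 = ((14−2)/6)² = 4.000
te_Task 5 = (1 + 4·6 + 23)/6 = 48/6 = 8; σ²_Task 5 = ((23−1)/6)² = 13.444
te_Task 6 = (12 + 4·13 + 20)/6 = 84/6 = 14; σ²_Task 6 = ((20−12)/6)² = 1.778
te_Task 7 = (8 + 4·13 + 18)/6 = 78/6 = 13; σ²_Task 7 = ((18−8)/6)² = 2.778
te_Task 8 = (2 + 4·6 + 10)/6 = 36/6 = 6; σ²_Task 8 = ((10−2)/6)² = 1.778

Forward pass:
ES_Task 1 = 0; EF_Task 1 = 11
ES_Task 2 = 11; EF_Task 2 = 11+6 = 17
ES_Task 3 = 11; EF_Task 3 = 11+3 = 14
ES_Task 4 = 14; EF_Task 4 = 14+8 = 22
ES_Task 5 = max(EF_Task 1=11, EF_Task 3=14) = 14; EF_Task 5 = 14+8 = 22
ES_Task 6 = 22; EF_Task 6 = 22+14 = 36
ES_Task 7 = max(EF_Task 4=22, EF_Task 5=22) = 22; EF_Task 7 = 22+13 = 35
ES_Task 8 = max(EF_Task 2=17, EF_Task 6=36, EF_Task 7=35) = 36; EF_Task 8 = 36+6 = 42
Expected project duration μ = 42 hours. Critical path: Task 1 → Task 3 → Task 4 → Task 6 → Task 8.

Variances on critical path: σ²_Task 1=9.000, σ²_Task 3=1.778, σ²_Task 4=4.000, σ²_Task 6=1.778, σ²_Task 8=1.778.
Largest is σ²_Task 1 = 9.000.

Task 1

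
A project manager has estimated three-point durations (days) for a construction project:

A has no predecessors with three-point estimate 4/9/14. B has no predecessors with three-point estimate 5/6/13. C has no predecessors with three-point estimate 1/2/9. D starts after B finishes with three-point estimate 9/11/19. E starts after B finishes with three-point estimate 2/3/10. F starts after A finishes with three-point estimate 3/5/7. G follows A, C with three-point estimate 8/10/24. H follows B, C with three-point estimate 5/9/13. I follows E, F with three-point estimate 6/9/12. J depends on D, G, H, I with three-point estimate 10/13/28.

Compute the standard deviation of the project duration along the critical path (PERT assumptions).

3.64 days

te_A = (4 + 4·9 + 14)/6 = 54/6 = 9; σ²_A = ((14−4)/6)² = 2.778
te_B = (5 + 4·6 + 13)/6 = 42/6 = 7; σ²_B = ((13−5)/6)² = 1.778
te_C = (1 + 4·2 + 9)/6 = 18/6 = 3; σ²_C = ((9−1)/6)² = 1.778
te_D = (9 + 4·11 + 19)/6 = 72/6 = 12; σ²_D = ((19−9)/6)² = 2.778
te_E = (2 + 4·3 + 10)/6 = 24/6 = 4; σ²_E = ((10−2)/6)² = 1.778
te_F = (3 + 4·5 + 7)/6 = 30/6 = 5; σ²_F = ((7−3)/6)² = 0.444
te_G = (8 + 4·10 + 24)/6 = 72/6 = 12; σ²_G = ((24−8)/6)² = 7.111
te_H = (5 + 4·9 + 13)/6 = 54/6 = 9; σ²_H = ((13−5)/6)² = 1.778
te_I = (6 + 4·9 + 12)/6 = 54/6 = 9; σ²_I = ((12−6)/6)² = 1.000
te_J = (10 + 4·13 + 28)/6 = 90/6 = 15; σ²_J = ((28−10)/6)² = 9.000

Forward pass:
ES_A = 0; EF_A = 9
ES_B = 0; EF_B = 7
ES_C = 0; EF_C = 3
ES_D = 7; EF_D = 7+12 = 19
ES_E = 7; EF_E = 7+4 = 11
ES_F = 9; EF_F = 9+5 = 14
ES_G = max(EF_A=9, EF_C=3) = 9; EF_G = 9+12 = 21
ES_H = max(EF_B=7, EF_C=3) = 7; EF_H = 7+9 = 16
ES_I = max(EF_E=11, EF_F=14) = 14; EF_I = 14+9 = 23
ES_J = max(EF_D=19, EF_G=21, EF_H=16, EF_I=23) = 23; EF_J = 23+15 = 38
Expected project duration μ = 38 days. Critical path: A → F → I → J.

Variance along critical path = 2.778 + 0.444 + 1.000 + 9.000 = 13.222
σ = √13.222 = 3.636 days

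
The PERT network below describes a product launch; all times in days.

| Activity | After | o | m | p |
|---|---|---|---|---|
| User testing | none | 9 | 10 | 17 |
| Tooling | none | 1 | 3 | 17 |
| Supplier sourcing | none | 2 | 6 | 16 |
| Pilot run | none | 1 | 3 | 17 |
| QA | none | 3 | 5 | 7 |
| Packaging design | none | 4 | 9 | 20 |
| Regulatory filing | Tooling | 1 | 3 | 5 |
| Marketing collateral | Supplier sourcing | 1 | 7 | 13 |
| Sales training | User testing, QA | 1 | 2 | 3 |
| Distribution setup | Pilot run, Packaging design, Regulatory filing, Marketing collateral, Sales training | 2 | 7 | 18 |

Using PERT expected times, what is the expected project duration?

22 days

te_User testing = (9 + 4·10 + 17)/6 = 66/6 = 11
te_Tooling = (1 + 4·3 + 17)/6 = 30/6 = 5
te_Supplier sourcing = (2 + 4·6 + 16)/6 = 42/6 = 7
te_Pilot run = (1 + 4·3 + 17)/6 = 30/6 = 5
te_QA = (3 + 4·5 + 7)/6 = 30/6 = 5
te_Packaging design = (4 + 4·9 + 20)/6 = 60/6 = 10
te_Regulatory filing = (1 + 4·3 + 5)/6 = 18/6 = 3
te_Marketing collateral = (1 + 4·7 + 13)/6 = 42/6 = 7
te_Sales training = (1 + 4·2 + 3)/6 = 12/6 = 2
te_Distribution setup = (2 + 4·7 + 18)/6 = 48/6 = 8

Forward pass:
ES_User testing = 0; EF_User testing = 11
ES_Tooling = 0; EF_Tooling = 5
ES_Supplier sourcing = 0; EF_Supplier sourcing = 7
ES_Pilot run = 0; EF_Pilot run = 5
ES_QA = 0; EF_QA = 5
ES_Packaging design = 0; EF_Packaging design = 10
ES_Regulatory filing = 5; EF_Regulatory filing = 5+3 = 8
ES_Marketing collateral = 7; EF_Marketing collateral = 7+7 = 14
ES_Sales training = max(EF_User testing=11, EF_QA=5) = 11; EF_Sales training = 11+2 = 13
ES_Distribution setup = max(EF_Pilot run=5, EF_Packaging design=10, EF_Regulatory filing=8, EF_Marketing collateral=14, EF_Sales training=13) = 14; EF_Distribution setup = 14+8 = 22
Expected project duration μ = 22 days. Critical path: Supplier sourcing → Marketing collateral → Distribution setup.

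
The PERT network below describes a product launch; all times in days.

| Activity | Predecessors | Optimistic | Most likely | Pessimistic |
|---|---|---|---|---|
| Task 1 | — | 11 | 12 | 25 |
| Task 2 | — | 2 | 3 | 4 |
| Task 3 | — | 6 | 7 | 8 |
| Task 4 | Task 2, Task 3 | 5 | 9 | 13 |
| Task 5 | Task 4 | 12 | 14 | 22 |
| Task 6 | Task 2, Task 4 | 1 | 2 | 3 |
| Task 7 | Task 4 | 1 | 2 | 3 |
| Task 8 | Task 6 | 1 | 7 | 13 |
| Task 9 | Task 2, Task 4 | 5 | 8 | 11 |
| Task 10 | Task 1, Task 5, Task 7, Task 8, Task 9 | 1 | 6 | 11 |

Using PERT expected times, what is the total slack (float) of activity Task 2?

te_Task 1 = (11 + 4·12 + 25)/6 = 84/6 = 14
te_Task 2 = (2 + 4·3 + 4)/6 = 18/6 = 3
te_Task 3 = (6 + 4·7 + 8)/6 = 42/6 = 7
te_Task 4 = (5 + 4·9 + 13)/6 = 54/6 = 9
te_Task 5 = (12 + 4·14 + 22)/6 = 90/6 = 15
te_Task 6 = (1 + 4·2 + 3)/6 = 12/6 = 2
te_Task 7 = (1 + 4·2 + 3)/6 = 12/6 = 2
te_Task 8 = (1 + 4·7 + 13)/6 = 42/6 = 7
te_Task 9 = (5 + 4·8 + 11)/6 = 48/6 = 8
te_Task 10 = (1 + 4·6 + 11)/6 = 36/6 = 6

Forward pass:
ES_Task 1 = 0; EF_Task 1 = 14
ES_Task 2 = 0; EF_Task 2 = 3
ES_Task 3 = 0; EF_Task 3 = 7
ES_Task 4 = max(EF_Task 2=3, EF_Task 3=7) = 7; EF_Task 4 = 7+9 = 16
ES_Task 5 = 16; EF_Task 5 = 16+15 = 31
ES_Task 6 = max(EF_Task 2=3, EF_Task 4=16) = 16; EF_Task 6 = 16+2 = 18
ES_Task 7 = 16; EF_Task 7 = 16+2 = 18
ES_Task 8 = 18; EF_Task 8 = 18+7 = 25
ES_Task 9 = max(EF_Task 2=3, EF_Task 4=16) = 16; EF_Task 9 = 16+8 = 24
ES_Task 10 = max(EF_Task 1=14, EF_Task 5=31, EF_Task 7=18, EF_Task 8=25, EF_Task 9=24) = 31; EF_Task 10 = 31+6 = 37
Expected project duration μ = 37 days. Critical path: Task 3 → Task 4 → Task 5 → Task 10.

Backward pass:
LF_Task 10 = 37; LS_Task 10 = 37−6 = 31
LF_Task 9 = LS_Task 10 = 31; LS_Task 9 = 31−8 = 23
LF_Task 8 = LS_Task 10 = 31; LS_Task 8 = 31−7 = 24
LF_Task 7 = LS_Task 10 = 31; LS_Task 7 = 31−2 = 29
LF_Task 6 = LS_Task 8 = 24; LS_Task 6 = 24−2 = 22
LF_Task 5 = LS_Task 10 = 31; LS_Task 5 = 31−15 = 16
LF_Task 4 = min(LS_Task 5=16, LS_Task 6=22, LS_Task 7=29, LS_Task 9=23) = 16; LS_Task 4 = 16−9 = 7
LF_Task 3 = LS_Task 4 = 7; LS_Task 3 = 7−7 = 0
LF_Task 2 = min(LS_Task 4=7, LS_Task 6=22, LS_Task 9=23) = 7; LS_Task 2 = 7−3 = 4
LF_Task 1 = LS_Task 10 = 31; LS_Task 1 = 31−14 = 17
Slack_Task 2 = LS_Task 2 − ES_Task 2 = 4 − 0 = 4

4 days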